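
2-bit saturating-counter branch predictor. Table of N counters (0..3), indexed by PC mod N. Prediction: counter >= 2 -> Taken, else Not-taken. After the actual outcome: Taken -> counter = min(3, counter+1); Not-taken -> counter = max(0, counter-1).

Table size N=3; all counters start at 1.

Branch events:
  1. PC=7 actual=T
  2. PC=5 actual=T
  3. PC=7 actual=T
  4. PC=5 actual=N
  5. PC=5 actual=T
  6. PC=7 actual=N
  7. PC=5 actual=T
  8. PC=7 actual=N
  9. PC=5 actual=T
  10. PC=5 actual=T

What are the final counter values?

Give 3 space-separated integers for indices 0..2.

Ev 1: PC=7 idx=1 pred=N actual=T -> ctr[1]=2
Ev 2: PC=5 idx=2 pred=N actual=T -> ctr[2]=2
Ev 3: PC=7 idx=1 pred=T actual=T -> ctr[1]=3
Ev 4: PC=5 idx=2 pred=T actual=N -> ctr[2]=1
Ev 5: PC=5 idx=2 pred=N actual=T -> ctr[2]=2
Ev 6: PC=7 idx=1 pred=T actual=N -> ctr[1]=2
Ev 7: PC=5 idx=2 pred=T actual=T -> ctr[2]=3
Ev 8: PC=7 idx=1 pred=T actual=N -> ctr[1]=1
Ev 9: PC=5 idx=2 pred=T actual=T -> ctr[2]=3
Ev 10: PC=5 idx=2 pred=T actual=T -> ctr[2]=3

Answer: 1 1 3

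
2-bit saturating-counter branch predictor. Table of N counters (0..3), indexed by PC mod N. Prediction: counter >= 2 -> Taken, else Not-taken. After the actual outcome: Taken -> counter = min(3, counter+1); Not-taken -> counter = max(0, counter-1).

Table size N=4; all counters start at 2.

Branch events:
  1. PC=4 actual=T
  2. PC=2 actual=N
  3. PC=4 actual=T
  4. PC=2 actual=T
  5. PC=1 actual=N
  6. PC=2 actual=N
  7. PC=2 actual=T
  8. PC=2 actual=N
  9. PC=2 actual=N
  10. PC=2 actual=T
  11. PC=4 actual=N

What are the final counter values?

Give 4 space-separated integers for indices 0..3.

Answer: 2 1 1 2

Derivation:
Ev 1: PC=4 idx=0 pred=T actual=T -> ctr[0]=3
Ev 2: PC=2 idx=2 pred=T actual=N -> ctr[2]=1
Ev 3: PC=4 idx=0 pred=T actual=T -> ctr[0]=3
Ev 4: PC=2 idx=2 pred=N actual=T -> ctr[2]=2
Ev 5: PC=1 idx=1 pred=T actual=N -> ctr[1]=1
Ev 6: PC=2 idx=2 pred=T actual=N -> ctr[2]=1
Ev 7: PC=2 idx=2 pred=N actual=T -> ctr[2]=2
Ev 8: PC=2 idx=2 pred=T actual=N -> ctr[2]=1
Ev 9: PC=2 idx=2 pred=N actual=N -> ctr[2]=0
Ev 10: PC=2 idx=2 pred=N actual=T -> ctr[2]=1
Ev 11: PC=4 idx=0 pred=T actual=N -> ctr[0]=2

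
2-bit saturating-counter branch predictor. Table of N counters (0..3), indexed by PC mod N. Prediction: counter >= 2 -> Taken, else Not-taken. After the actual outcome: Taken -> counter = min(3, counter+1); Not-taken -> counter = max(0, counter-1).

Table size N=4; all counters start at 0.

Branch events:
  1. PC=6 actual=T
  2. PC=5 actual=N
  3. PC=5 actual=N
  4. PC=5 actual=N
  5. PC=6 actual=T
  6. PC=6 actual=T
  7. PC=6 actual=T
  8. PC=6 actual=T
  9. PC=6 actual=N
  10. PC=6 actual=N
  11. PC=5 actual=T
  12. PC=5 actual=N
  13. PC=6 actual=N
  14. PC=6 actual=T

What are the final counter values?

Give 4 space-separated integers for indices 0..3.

Ev 1: PC=6 idx=2 pred=N actual=T -> ctr[2]=1
Ev 2: PC=5 idx=1 pred=N actual=N -> ctr[1]=0
Ev 3: PC=5 idx=1 pred=N actual=N -> ctr[1]=0
Ev 4: PC=5 idx=1 pred=N actual=N -> ctr[1]=0
Ev 5: PC=6 idx=2 pred=N actual=T -> ctr[2]=2
Ev 6: PC=6 idx=2 pred=T actual=T -> ctr[2]=3
Ev 7: PC=6 idx=2 pred=T actual=T -> ctr[2]=3
Ev 8: PC=6 idx=2 pred=T actual=T -> ctr[2]=3
Ev 9: PC=6 idx=2 pred=T actual=N -> ctr[2]=2
Ev 10: PC=6 idx=2 pred=T actual=N -> ctr[2]=1
Ev 11: PC=5 idx=1 pred=N actual=T -> ctr[1]=1
Ev 12: PC=5 idx=1 pred=N actual=N -> ctr[1]=0
Ev 13: PC=6 idx=2 pred=N actual=N -> ctr[2]=0
Ev 14: PC=6 idx=2 pred=N actual=T -> ctr[2]=1

Answer: 0 0 1 0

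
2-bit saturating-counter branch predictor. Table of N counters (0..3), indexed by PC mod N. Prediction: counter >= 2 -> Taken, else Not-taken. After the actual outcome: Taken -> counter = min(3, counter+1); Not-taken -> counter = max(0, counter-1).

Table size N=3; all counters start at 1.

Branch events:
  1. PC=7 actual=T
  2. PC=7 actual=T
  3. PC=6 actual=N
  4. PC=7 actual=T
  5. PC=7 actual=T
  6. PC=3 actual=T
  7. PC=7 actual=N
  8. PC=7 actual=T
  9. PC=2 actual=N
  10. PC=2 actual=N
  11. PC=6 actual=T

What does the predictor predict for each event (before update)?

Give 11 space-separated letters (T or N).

Answer: N T N T T N T T N N N

Derivation:
Ev 1: PC=7 idx=1 pred=N actual=T -> ctr[1]=2
Ev 2: PC=7 idx=1 pred=T actual=T -> ctr[1]=3
Ev 3: PC=6 idx=0 pred=N actual=N -> ctr[0]=0
Ev 4: PC=7 idx=1 pred=T actual=T -> ctr[1]=3
Ev 5: PC=7 idx=1 pred=T actual=T -> ctr[1]=3
Ev 6: PC=3 idx=0 pred=N actual=T -> ctr[0]=1
Ev 7: PC=7 idx=1 pred=T actual=N -> ctr[1]=2
Ev 8: PC=7 idx=1 pred=T actual=T -> ctr[1]=3
Ev 9: PC=2 idx=2 pred=N actual=N -> ctr[2]=0
Ev 10: PC=2 idx=2 pred=N actual=N -> ctr[2]=0
Ev 11: PC=6 idx=0 pred=N actual=T -> ctr[0]=2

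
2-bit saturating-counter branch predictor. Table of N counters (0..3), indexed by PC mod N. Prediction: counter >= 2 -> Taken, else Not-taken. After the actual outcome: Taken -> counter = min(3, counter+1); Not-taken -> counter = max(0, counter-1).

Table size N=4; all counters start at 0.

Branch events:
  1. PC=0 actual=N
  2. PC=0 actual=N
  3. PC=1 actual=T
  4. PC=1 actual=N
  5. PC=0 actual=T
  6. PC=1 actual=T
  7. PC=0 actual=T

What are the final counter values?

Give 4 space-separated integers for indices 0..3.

Answer: 2 1 0 0

Derivation:
Ev 1: PC=0 idx=0 pred=N actual=N -> ctr[0]=0
Ev 2: PC=0 idx=0 pred=N actual=N -> ctr[0]=0
Ev 3: PC=1 idx=1 pred=N actual=T -> ctr[1]=1
Ev 4: PC=1 idx=1 pred=N actual=N -> ctr[1]=0
Ev 5: PC=0 idx=0 pred=N actual=T -> ctr[0]=1
Ev 6: PC=1 idx=1 pred=N actual=T -> ctr[1]=1
Ev 7: PC=0 idx=0 pred=N actual=T -> ctr[0]=2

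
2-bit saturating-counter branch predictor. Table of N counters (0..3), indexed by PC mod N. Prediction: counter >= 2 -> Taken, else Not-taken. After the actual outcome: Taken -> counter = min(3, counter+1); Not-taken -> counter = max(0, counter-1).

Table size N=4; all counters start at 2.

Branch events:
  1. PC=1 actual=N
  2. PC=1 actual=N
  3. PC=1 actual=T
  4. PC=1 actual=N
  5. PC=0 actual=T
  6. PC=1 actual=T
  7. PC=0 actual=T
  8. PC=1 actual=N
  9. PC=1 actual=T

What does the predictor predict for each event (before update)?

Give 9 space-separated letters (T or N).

Ev 1: PC=1 idx=1 pred=T actual=N -> ctr[1]=1
Ev 2: PC=1 idx=1 pred=N actual=N -> ctr[1]=0
Ev 3: PC=1 idx=1 pred=N actual=T -> ctr[1]=1
Ev 4: PC=1 idx=1 pred=N actual=N -> ctr[1]=0
Ev 5: PC=0 idx=0 pred=T actual=T -> ctr[0]=3
Ev 6: PC=1 idx=1 pred=N actual=T -> ctr[1]=1
Ev 7: PC=0 idx=0 pred=T actual=T -> ctr[0]=3
Ev 8: PC=1 idx=1 pred=N actual=N -> ctr[1]=0
Ev 9: PC=1 idx=1 pred=N actual=T -> ctr[1]=1

Answer: T N N N T N T N N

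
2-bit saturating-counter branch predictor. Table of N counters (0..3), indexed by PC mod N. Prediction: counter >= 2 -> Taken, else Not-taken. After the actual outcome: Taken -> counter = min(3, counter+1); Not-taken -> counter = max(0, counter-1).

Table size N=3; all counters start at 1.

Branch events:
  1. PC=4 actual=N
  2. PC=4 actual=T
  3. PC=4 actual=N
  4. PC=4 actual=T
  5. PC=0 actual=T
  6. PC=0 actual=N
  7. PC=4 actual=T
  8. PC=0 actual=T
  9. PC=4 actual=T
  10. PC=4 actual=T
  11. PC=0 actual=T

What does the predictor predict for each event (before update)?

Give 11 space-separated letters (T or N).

Ev 1: PC=4 idx=1 pred=N actual=N -> ctr[1]=0
Ev 2: PC=4 idx=1 pred=N actual=T -> ctr[1]=1
Ev 3: PC=4 idx=1 pred=N actual=N -> ctr[1]=0
Ev 4: PC=4 idx=1 pred=N actual=T -> ctr[1]=1
Ev 5: PC=0 idx=0 pred=N actual=T -> ctr[0]=2
Ev 6: PC=0 idx=0 pred=T actual=N -> ctr[0]=1
Ev 7: PC=4 idx=1 pred=N actual=T -> ctr[1]=2
Ev 8: PC=0 idx=0 pred=N actual=T -> ctr[0]=2
Ev 9: PC=4 idx=1 pred=T actual=T -> ctr[1]=3
Ev 10: PC=4 idx=1 pred=T actual=T -> ctr[1]=3
Ev 11: PC=0 idx=0 pred=T actual=T -> ctr[0]=3

Answer: N N N N N T N N T T T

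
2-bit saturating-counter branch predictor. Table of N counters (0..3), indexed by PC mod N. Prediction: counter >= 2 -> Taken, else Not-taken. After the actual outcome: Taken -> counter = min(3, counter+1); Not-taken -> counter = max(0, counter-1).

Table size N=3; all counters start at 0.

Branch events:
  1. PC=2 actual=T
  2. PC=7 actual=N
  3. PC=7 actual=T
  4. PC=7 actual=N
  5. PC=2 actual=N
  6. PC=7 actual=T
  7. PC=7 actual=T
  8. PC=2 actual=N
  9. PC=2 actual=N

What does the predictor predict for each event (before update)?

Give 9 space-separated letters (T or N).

Ev 1: PC=2 idx=2 pred=N actual=T -> ctr[2]=1
Ev 2: PC=7 idx=1 pred=N actual=N -> ctr[1]=0
Ev 3: PC=7 idx=1 pred=N actual=T -> ctr[1]=1
Ev 4: PC=7 idx=1 pred=N actual=N -> ctr[1]=0
Ev 5: PC=2 idx=2 pred=N actual=N -> ctr[2]=0
Ev 6: PC=7 idx=1 pred=N actual=T -> ctr[1]=1
Ev 7: PC=7 idx=1 pred=N actual=T -> ctr[1]=2
Ev 8: PC=2 idx=2 pred=N actual=N -> ctr[2]=0
Ev 9: PC=2 idx=2 pred=N actual=N -> ctr[2]=0

Answer: N N N N N N N N N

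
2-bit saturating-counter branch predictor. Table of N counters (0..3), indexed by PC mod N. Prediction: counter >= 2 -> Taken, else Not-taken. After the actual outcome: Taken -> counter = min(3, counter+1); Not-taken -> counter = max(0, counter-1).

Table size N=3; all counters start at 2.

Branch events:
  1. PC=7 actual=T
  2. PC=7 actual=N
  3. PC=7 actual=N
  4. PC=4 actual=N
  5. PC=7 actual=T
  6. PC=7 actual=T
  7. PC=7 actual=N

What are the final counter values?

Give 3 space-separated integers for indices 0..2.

Ev 1: PC=7 idx=1 pred=T actual=T -> ctr[1]=3
Ev 2: PC=7 idx=1 pred=T actual=N -> ctr[1]=2
Ev 3: PC=7 idx=1 pred=T actual=N -> ctr[1]=1
Ev 4: PC=4 idx=1 pred=N actual=N -> ctr[1]=0
Ev 5: PC=7 idx=1 pred=N actual=T -> ctr[1]=1
Ev 6: PC=7 idx=1 pred=N actual=T -> ctr[1]=2
Ev 7: PC=7 idx=1 pred=T actual=N -> ctr[1]=1

Answer: 2 1 2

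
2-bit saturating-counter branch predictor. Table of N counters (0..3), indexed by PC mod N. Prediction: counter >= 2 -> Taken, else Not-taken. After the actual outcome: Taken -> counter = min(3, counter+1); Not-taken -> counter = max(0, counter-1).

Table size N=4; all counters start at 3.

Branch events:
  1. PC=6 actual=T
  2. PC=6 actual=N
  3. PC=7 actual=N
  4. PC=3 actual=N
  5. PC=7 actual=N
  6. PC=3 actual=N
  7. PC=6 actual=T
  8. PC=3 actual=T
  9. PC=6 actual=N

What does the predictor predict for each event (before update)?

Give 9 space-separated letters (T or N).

Answer: T T T T N N T N T

Derivation:
Ev 1: PC=6 idx=2 pred=T actual=T -> ctr[2]=3
Ev 2: PC=6 idx=2 pred=T actual=N -> ctr[2]=2
Ev 3: PC=7 idx=3 pred=T actual=N -> ctr[3]=2
Ev 4: PC=3 idx=3 pred=T actual=N -> ctr[3]=1
Ev 5: PC=7 idx=3 pred=N actual=N -> ctr[3]=0
Ev 6: PC=3 idx=3 pred=N actual=N -> ctr[3]=0
Ev 7: PC=6 idx=2 pred=T actual=T -> ctr[2]=3
Ev 8: PC=3 idx=3 pred=N actual=T -> ctr[3]=1
Ev 9: PC=6 idx=2 pred=T actual=N -> ctr[2]=2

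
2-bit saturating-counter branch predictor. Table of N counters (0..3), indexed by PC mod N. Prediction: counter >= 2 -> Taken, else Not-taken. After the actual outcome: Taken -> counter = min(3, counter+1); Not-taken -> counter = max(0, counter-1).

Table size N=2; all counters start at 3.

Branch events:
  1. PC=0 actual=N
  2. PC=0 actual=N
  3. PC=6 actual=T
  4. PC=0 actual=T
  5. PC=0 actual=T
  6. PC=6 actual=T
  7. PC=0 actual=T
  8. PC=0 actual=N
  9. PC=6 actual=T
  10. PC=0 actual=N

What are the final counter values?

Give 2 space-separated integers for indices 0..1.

Ev 1: PC=0 idx=0 pred=T actual=N -> ctr[0]=2
Ev 2: PC=0 idx=0 pred=T actual=N -> ctr[0]=1
Ev 3: PC=6 idx=0 pred=N actual=T -> ctr[0]=2
Ev 4: PC=0 idx=0 pred=T actual=T -> ctr[0]=3
Ev 5: PC=0 idx=0 pred=T actual=T -> ctr[0]=3
Ev 6: PC=6 idx=0 pred=T actual=T -> ctr[0]=3
Ev 7: PC=0 idx=0 pred=T actual=T -> ctr[0]=3
Ev 8: PC=0 idx=0 pred=T actual=N -> ctr[0]=2
Ev 9: PC=6 idx=0 pred=T actual=T -> ctr[0]=3
Ev 10: PC=0 idx=0 pred=T actual=N -> ctr[0]=2

Answer: 2 3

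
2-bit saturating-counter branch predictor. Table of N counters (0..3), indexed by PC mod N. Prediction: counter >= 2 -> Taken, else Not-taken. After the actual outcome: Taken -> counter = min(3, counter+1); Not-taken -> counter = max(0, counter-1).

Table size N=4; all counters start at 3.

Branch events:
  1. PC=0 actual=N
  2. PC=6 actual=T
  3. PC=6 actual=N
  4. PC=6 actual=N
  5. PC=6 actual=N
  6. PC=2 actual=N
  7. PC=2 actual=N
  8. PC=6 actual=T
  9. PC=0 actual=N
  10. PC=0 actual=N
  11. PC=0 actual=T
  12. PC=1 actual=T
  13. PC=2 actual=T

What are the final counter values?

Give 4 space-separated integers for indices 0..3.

Ev 1: PC=0 idx=0 pred=T actual=N -> ctr[0]=2
Ev 2: PC=6 idx=2 pred=T actual=T -> ctr[2]=3
Ev 3: PC=6 idx=2 pred=T actual=N -> ctr[2]=2
Ev 4: PC=6 idx=2 pred=T actual=N -> ctr[2]=1
Ev 5: PC=6 idx=2 pred=N actual=N -> ctr[2]=0
Ev 6: PC=2 idx=2 pred=N actual=N -> ctr[2]=0
Ev 7: PC=2 idx=2 pred=N actual=N -> ctr[2]=0
Ev 8: PC=6 idx=2 pred=N actual=T -> ctr[2]=1
Ev 9: PC=0 idx=0 pred=T actual=N -> ctr[0]=1
Ev 10: PC=0 idx=0 pred=N actual=N -> ctr[0]=0
Ev 11: PC=0 idx=0 pred=N actual=T -> ctr[0]=1
Ev 12: PC=1 idx=1 pred=T actual=T -> ctr[1]=3
Ev 13: PC=2 idx=2 pred=N actual=T -> ctr[2]=2

Answer: 1 3 2 3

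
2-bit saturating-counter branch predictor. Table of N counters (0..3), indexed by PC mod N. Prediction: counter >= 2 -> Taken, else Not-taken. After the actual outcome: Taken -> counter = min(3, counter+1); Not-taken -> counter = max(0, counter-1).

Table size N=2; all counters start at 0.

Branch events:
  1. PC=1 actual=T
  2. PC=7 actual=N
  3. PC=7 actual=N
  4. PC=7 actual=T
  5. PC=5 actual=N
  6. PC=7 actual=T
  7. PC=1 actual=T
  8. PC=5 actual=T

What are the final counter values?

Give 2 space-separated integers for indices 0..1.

Answer: 0 3

Derivation:
Ev 1: PC=1 idx=1 pred=N actual=T -> ctr[1]=1
Ev 2: PC=7 idx=1 pred=N actual=N -> ctr[1]=0
Ev 3: PC=7 idx=1 pred=N actual=N -> ctr[1]=0
Ev 4: PC=7 idx=1 pred=N actual=T -> ctr[1]=1
Ev 5: PC=5 idx=1 pred=N actual=N -> ctr[1]=0
Ev 6: PC=7 idx=1 pred=N actual=T -> ctr[1]=1
Ev 7: PC=1 idx=1 pred=N actual=T -> ctr[1]=2
Ev 8: PC=5 idx=1 pred=T actual=T -> ctr[1]=3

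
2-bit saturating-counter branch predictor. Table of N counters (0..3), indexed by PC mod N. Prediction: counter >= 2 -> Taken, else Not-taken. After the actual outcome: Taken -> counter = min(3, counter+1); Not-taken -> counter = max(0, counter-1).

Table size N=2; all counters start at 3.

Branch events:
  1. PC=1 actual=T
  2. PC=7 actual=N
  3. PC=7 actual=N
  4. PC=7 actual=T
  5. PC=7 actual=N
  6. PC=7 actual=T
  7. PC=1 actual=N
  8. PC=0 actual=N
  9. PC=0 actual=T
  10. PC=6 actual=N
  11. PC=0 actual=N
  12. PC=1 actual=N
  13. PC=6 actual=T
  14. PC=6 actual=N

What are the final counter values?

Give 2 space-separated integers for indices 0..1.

Ev 1: PC=1 idx=1 pred=T actual=T -> ctr[1]=3
Ev 2: PC=7 idx=1 pred=T actual=N -> ctr[1]=2
Ev 3: PC=7 idx=1 pred=T actual=N -> ctr[1]=1
Ev 4: PC=7 idx=1 pred=N actual=T -> ctr[1]=2
Ev 5: PC=7 idx=1 pred=T actual=N -> ctr[1]=1
Ev 6: PC=7 idx=1 pred=N actual=T -> ctr[1]=2
Ev 7: PC=1 idx=1 pred=T actual=N -> ctr[1]=1
Ev 8: PC=0 idx=0 pred=T actual=N -> ctr[0]=2
Ev 9: PC=0 idx=0 pred=T actual=T -> ctr[0]=3
Ev 10: PC=6 idx=0 pred=T actual=N -> ctr[0]=2
Ev 11: PC=0 idx=0 pred=T actual=N -> ctr[0]=1
Ev 12: PC=1 idx=1 pred=N actual=N -> ctr[1]=0
Ev 13: PC=6 idx=0 pred=N actual=T -> ctr[0]=2
Ev 14: PC=6 idx=0 pred=T actual=N -> ctr[0]=1

Answer: 1 0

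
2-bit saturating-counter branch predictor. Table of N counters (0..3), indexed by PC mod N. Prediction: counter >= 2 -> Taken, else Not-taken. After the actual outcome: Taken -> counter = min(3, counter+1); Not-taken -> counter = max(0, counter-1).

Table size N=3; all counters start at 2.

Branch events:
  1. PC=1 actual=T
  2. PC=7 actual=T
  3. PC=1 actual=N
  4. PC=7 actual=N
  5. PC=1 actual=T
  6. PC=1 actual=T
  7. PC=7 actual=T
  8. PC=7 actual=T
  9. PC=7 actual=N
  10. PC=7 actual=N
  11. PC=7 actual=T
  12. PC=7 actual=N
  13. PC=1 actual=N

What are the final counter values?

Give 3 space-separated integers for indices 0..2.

Ev 1: PC=1 idx=1 pred=T actual=T -> ctr[1]=3
Ev 2: PC=7 idx=1 pred=T actual=T -> ctr[1]=3
Ev 3: PC=1 idx=1 pred=T actual=N -> ctr[1]=2
Ev 4: PC=7 idx=1 pred=T actual=N -> ctr[1]=1
Ev 5: PC=1 idx=1 pred=N actual=T -> ctr[1]=2
Ev 6: PC=1 idx=1 pred=T actual=T -> ctr[1]=3
Ev 7: PC=7 idx=1 pred=T actual=T -> ctr[1]=3
Ev 8: PC=7 idx=1 pred=T actual=T -> ctr[1]=3
Ev 9: PC=7 idx=1 pred=T actual=N -> ctr[1]=2
Ev 10: PC=7 idx=1 pred=T actual=N -> ctr[1]=1
Ev 11: PC=7 idx=1 pred=N actual=T -> ctr[1]=2
Ev 12: PC=7 idx=1 pred=T actual=N -> ctr[1]=1
Ev 13: PC=1 idx=1 pred=N actual=N -> ctr[1]=0

Answer: 2 0 2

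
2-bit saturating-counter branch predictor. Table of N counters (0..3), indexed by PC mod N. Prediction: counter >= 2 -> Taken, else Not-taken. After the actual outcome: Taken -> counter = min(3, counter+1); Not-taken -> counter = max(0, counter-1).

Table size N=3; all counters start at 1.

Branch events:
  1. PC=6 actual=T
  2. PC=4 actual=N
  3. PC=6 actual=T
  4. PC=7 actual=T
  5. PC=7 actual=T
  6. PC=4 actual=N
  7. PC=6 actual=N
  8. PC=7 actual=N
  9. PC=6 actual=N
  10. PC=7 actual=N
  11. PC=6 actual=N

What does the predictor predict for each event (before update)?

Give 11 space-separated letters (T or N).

Ev 1: PC=6 idx=0 pred=N actual=T -> ctr[0]=2
Ev 2: PC=4 idx=1 pred=N actual=N -> ctr[1]=0
Ev 3: PC=6 idx=0 pred=T actual=T -> ctr[0]=3
Ev 4: PC=7 idx=1 pred=N actual=T -> ctr[1]=1
Ev 5: PC=7 idx=1 pred=N actual=T -> ctr[1]=2
Ev 6: PC=4 idx=1 pred=T actual=N -> ctr[1]=1
Ev 7: PC=6 idx=0 pred=T actual=N -> ctr[0]=2
Ev 8: PC=7 idx=1 pred=N actual=N -> ctr[1]=0
Ev 9: PC=6 idx=0 pred=T actual=N -> ctr[0]=1
Ev 10: PC=7 idx=1 pred=N actual=N -> ctr[1]=0
Ev 11: PC=6 idx=0 pred=N actual=N -> ctr[0]=0

Answer: N N T N N T T N T N N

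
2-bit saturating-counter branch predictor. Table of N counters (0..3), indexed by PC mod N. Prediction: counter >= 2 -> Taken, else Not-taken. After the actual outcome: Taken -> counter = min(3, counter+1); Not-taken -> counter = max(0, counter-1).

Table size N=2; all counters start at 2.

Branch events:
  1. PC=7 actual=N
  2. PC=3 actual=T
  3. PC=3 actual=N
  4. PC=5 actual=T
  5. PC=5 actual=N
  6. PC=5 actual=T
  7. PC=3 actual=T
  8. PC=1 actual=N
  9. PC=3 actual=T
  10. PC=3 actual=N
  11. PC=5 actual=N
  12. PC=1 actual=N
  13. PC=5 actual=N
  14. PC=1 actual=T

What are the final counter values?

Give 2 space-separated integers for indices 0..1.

Answer: 2 1

Derivation:
Ev 1: PC=7 idx=1 pred=T actual=N -> ctr[1]=1
Ev 2: PC=3 idx=1 pred=N actual=T -> ctr[1]=2
Ev 3: PC=3 idx=1 pred=T actual=N -> ctr[1]=1
Ev 4: PC=5 idx=1 pred=N actual=T -> ctr[1]=2
Ev 5: PC=5 idx=1 pred=T actual=N -> ctr[1]=1
Ev 6: PC=5 idx=1 pred=N actual=T -> ctr[1]=2
Ev 7: PC=3 idx=1 pred=T actual=T -> ctr[1]=3
Ev 8: PC=1 idx=1 pred=T actual=N -> ctr[1]=2
Ev 9: PC=3 idx=1 pred=T actual=T -> ctr[1]=3
Ev 10: PC=3 idx=1 pred=T actual=N -> ctr[1]=2
Ev 11: PC=5 idx=1 pred=T actual=N -> ctr[1]=1
Ev 12: PC=1 idx=1 pred=N actual=N -> ctr[1]=0
Ev 13: PC=5 idx=1 pred=N actual=N -> ctr[1]=0
Ev 14: PC=1 idx=1 pred=N actual=T -> ctr[1]=1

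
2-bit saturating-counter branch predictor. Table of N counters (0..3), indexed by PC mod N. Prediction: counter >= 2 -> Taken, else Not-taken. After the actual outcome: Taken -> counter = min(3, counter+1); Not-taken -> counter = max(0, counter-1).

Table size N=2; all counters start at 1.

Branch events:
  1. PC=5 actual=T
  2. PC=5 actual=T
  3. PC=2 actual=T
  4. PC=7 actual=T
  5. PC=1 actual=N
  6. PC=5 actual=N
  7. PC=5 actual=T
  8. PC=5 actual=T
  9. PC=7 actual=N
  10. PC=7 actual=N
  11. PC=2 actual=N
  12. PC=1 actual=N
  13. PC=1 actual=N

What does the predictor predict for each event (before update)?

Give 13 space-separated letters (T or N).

Ev 1: PC=5 idx=1 pred=N actual=T -> ctr[1]=2
Ev 2: PC=5 idx=1 pred=T actual=T -> ctr[1]=3
Ev 3: PC=2 idx=0 pred=N actual=T -> ctr[0]=2
Ev 4: PC=7 idx=1 pred=T actual=T -> ctr[1]=3
Ev 5: PC=1 idx=1 pred=T actual=N -> ctr[1]=2
Ev 6: PC=5 idx=1 pred=T actual=N -> ctr[1]=1
Ev 7: PC=5 idx=1 pred=N actual=T -> ctr[1]=2
Ev 8: PC=5 idx=1 pred=T actual=T -> ctr[1]=3
Ev 9: PC=7 idx=1 pred=T actual=N -> ctr[1]=2
Ev 10: PC=7 idx=1 pred=T actual=N -> ctr[1]=1
Ev 11: PC=2 idx=0 pred=T actual=N -> ctr[0]=1
Ev 12: PC=1 idx=1 pred=N actual=N -> ctr[1]=0
Ev 13: PC=1 idx=1 pred=N actual=N -> ctr[1]=0

Answer: N T N T T T N T T T T N N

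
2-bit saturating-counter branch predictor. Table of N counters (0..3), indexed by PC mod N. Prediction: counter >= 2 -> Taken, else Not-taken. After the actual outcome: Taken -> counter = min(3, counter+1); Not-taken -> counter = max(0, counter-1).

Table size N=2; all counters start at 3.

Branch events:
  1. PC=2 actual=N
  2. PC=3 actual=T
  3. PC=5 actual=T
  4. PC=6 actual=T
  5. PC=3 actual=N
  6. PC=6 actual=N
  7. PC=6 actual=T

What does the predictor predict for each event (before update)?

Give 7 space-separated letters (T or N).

Ev 1: PC=2 idx=0 pred=T actual=N -> ctr[0]=2
Ev 2: PC=3 idx=1 pred=T actual=T -> ctr[1]=3
Ev 3: PC=5 idx=1 pred=T actual=T -> ctr[1]=3
Ev 4: PC=6 idx=0 pred=T actual=T -> ctr[0]=3
Ev 5: PC=3 idx=1 pred=T actual=N -> ctr[1]=2
Ev 6: PC=6 idx=0 pred=T actual=N -> ctr[0]=2
Ev 7: PC=6 idx=0 pred=T actual=T -> ctr[0]=3

Answer: T T T T T T T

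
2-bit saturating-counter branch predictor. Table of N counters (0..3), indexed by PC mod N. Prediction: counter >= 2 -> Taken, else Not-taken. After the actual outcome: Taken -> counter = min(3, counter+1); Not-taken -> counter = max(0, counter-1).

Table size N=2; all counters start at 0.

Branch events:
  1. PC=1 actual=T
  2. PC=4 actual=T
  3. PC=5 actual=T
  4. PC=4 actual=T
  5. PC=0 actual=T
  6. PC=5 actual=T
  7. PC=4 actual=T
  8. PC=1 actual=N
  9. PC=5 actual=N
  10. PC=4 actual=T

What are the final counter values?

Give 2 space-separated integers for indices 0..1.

Answer: 3 1

Derivation:
Ev 1: PC=1 idx=1 pred=N actual=T -> ctr[1]=1
Ev 2: PC=4 idx=0 pred=N actual=T -> ctr[0]=1
Ev 3: PC=5 idx=1 pred=N actual=T -> ctr[1]=2
Ev 4: PC=4 idx=0 pred=N actual=T -> ctr[0]=2
Ev 5: PC=0 idx=0 pred=T actual=T -> ctr[0]=3
Ev 6: PC=5 idx=1 pred=T actual=T -> ctr[1]=3
Ev 7: PC=4 idx=0 pred=T actual=T -> ctr[0]=3
Ev 8: PC=1 idx=1 pred=T actual=N -> ctr[1]=2
Ev 9: PC=5 idx=1 pred=T actual=N -> ctr[1]=1
Ev 10: PC=4 idx=0 pred=T actual=T -> ctr[0]=3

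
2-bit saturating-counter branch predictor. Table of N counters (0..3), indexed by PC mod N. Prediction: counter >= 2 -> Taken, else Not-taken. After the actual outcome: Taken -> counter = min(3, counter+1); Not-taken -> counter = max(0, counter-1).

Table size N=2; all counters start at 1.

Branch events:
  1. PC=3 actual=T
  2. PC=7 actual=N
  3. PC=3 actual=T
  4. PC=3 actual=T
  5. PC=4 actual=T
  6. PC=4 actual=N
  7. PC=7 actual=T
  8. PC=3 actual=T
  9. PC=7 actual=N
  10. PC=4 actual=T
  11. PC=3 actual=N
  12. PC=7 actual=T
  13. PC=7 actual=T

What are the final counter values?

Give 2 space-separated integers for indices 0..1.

Ev 1: PC=3 idx=1 pred=N actual=T -> ctr[1]=2
Ev 2: PC=7 idx=1 pred=T actual=N -> ctr[1]=1
Ev 3: PC=3 idx=1 pred=N actual=T -> ctr[1]=2
Ev 4: PC=3 idx=1 pred=T actual=T -> ctr[1]=3
Ev 5: PC=4 idx=0 pred=N actual=T -> ctr[0]=2
Ev 6: PC=4 idx=0 pred=T actual=N -> ctr[0]=1
Ev 7: PC=7 idx=1 pred=T actual=T -> ctr[1]=3
Ev 8: PC=3 idx=1 pred=T actual=T -> ctr[1]=3
Ev 9: PC=7 idx=1 pred=T actual=N -> ctr[1]=2
Ev 10: PC=4 idx=0 pred=N actual=T -> ctr[0]=2
Ev 11: PC=3 idx=1 pred=T actual=N -> ctr[1]=1
Ev 12: PC=7 idx=1 pred=N actual=T -> ctr[1]=2
Ev 13: PC=7 idx=1 pred=T actual=T -> ctr[1]=3

Answer: 2 3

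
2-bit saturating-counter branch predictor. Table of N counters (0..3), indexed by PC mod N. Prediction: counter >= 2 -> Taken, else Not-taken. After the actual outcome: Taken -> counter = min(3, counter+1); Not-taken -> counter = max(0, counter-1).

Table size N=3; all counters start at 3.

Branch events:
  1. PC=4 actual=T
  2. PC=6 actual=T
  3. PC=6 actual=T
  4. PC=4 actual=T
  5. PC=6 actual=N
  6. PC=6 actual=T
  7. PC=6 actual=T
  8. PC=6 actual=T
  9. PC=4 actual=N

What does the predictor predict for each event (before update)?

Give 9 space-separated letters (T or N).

Ev 1: PC=4 idx=1 pred=T actual=T -> ctr[1]=3
Ev 2: PC=6 idx=0 pred=T actual=T -> ctr[0]=3
Ev 3: PC=6 idx=0 pred=T actual=T -> ctr[0]=3
Ev 4: PC=4 idx=1 pred=T actual=T -> ctr[1]=3
Ev 5: PC=6 idx=0 pred=T actual=N -> ctr[0]=2
Ev 6: PC=6 idx=0 pred=T actual=T -> ctr[0]=3
Ev 7: PC=6 idx=0 pred=T actual=T -> ctr[0]=3
Ev 8: PC=6 idx=0 pred=T actual=T -> ctr[0]=3
Ev 9: PC=4 idx=1 pred=T actual=N -> ctr[1]=2

Answer: T T T T T T T T T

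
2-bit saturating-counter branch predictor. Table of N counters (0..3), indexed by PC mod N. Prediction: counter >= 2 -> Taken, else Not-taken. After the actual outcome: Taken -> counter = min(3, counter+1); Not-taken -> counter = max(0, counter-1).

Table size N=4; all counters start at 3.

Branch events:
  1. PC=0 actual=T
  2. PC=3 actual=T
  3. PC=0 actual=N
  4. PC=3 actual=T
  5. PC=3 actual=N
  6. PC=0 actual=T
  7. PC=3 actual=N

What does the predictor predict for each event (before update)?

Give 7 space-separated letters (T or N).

Ev 1: PC=0 idx=0 pred=T actual=T -> ctr[0]=3
Ev 2: PC=3 idx=3 pred=T actual=T -> ctr[3]=3
Ev 3: PC=0 idx=0 pred=T actual=N -> ctr[0]=2
Ev 4: PC=3 idx=3 pred=T actual=T -> ctr[3]=3
Ev 5: PC=3 idx=3 pred=T actual=N -> ctr[3]=2
Ev 6: PC=0 idx=0 pred=T actual=T -> ctr[0]=3
Ev 7: PC=3 idx=3 pred=T actual=N -> ctr[3]=1

Answer: T T T T T T T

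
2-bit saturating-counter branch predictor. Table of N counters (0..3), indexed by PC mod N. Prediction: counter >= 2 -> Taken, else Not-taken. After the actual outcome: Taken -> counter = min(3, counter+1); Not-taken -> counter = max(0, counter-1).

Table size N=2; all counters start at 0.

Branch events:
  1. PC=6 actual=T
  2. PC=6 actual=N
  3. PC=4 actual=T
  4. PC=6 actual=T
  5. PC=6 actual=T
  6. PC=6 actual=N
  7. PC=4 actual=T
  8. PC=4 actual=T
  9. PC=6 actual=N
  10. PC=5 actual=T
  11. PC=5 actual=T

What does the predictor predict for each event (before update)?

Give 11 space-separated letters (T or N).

Answer: N N N N T T T T T N N

Derivation:
Ev 1: PC=6 idx=0 pred=N actual=T -> ctr[0]=1
Ev 2: PC=6 idx=0 pred=N actual=N -> ctr[0]=0
Ev 3: PC=4 idx=0 pred=N actual=T -> ctr[0]=1
Ev 4: PC=6 idx=0 pred=N actual=T -> ctr[0]=2
Ev 5: PC=6 idx=0 pred=T actual=T -> ctr[0]=3
Ev 6: PC=6 idx=0 pred=T actual=N -> ctr[0]=2
Ev 7: PC=4 idx=0 pred=T actual=T -> ctr[0]=3
Ev 8: PC=4 idx=0 pred=T actual=T -> ctr[0]=3
Ev 9: PC=6 idx=0 pred=T actual=N -> ctr[0]=2
Ev 10: PC=5 idx=1 pred=N actual=T -> ctr[1]=1
Ev 11: PC=5 idx=1 pred=N actual=T -> ctr[1]=2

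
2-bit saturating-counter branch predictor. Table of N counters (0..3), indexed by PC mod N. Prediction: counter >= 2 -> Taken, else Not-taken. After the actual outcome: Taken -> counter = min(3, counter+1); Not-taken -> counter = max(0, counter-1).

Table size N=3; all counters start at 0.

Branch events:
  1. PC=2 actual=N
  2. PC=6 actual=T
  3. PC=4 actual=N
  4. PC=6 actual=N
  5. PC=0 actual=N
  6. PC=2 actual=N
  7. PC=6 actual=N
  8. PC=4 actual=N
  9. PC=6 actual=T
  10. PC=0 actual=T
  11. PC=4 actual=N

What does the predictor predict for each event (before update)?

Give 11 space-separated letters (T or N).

Ev 1: PC=2 idx=2 pred=N actual=N -> ctr[2]=0
Ev 2: PC=6 idx=0 pred=N actual=T -> ctr[0]=1
Ev 3: PC=4 idx=1 pred=N actual=N -> ctr[1]=0
Ev 4: PC=6 idx=0 pred=N actual=N -> ctr[0]=0
Ev 5: PC=0 idx=0 pred=N actual=N -> ctr[0]=0
Ev 6: PC=2 idx=2 pred=N actual=N -> ctr[2]=0
Ev 7: PC=6 idx=0 pred=N actual=N -> ctr[0]=0
Ev 8: PC=4 idx=1 pred=N actual=N -> ctr[1]=0
Ev 9: PC=6 idx=0 pred=N actual=T -> ctr[0]=1
Ev 10: PC=0 idx=0 pred=N actual=T -> ctr[0]=2
Ev 11: PC=4 idx=1 pred=N actual=N -> ctr[1]=0

Answer: N N N N N N N N N N N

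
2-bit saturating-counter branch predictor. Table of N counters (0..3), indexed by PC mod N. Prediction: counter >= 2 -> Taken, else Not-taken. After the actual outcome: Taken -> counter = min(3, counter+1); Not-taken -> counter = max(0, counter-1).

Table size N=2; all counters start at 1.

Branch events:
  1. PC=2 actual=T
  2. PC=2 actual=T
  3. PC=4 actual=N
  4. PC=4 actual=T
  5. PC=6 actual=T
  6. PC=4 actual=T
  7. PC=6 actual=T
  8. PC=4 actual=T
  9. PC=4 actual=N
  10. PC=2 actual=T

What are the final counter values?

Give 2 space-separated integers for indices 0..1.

Ev 1: PC=2 idx=0 pred=N actual=T -> ctr[0]=2
Ev 2: PC=2 idx=0 pred=T actual=T -> ctr[0]=3
Ev 3: PC=4 idx=0 pred=T actual=N -> ctr[0]=2
Ev 4: PC=4 idx=0 pred=T actual=T -> ctr[0]=3
Ev 5: PC=6 idx=0 pred=T actual=T -> ctr[0]=3
Ev 6: PC=4 idx=0 pred=T actual=T -> ctr[0]=3
Ev 7: PC=6 idx=0 pred=T actual=T -> ctr[0]=3
Ev 8: PC=4 idx=0 pred=T actual=T -> ctr[0]=3
Ev 9: PC=4 idx=0 pred=T actual=N -> ctr[0]=2
Ev 10: PC=2 idx=0 pred=T actual=T -> ctr[0]=3

Answer: 3 1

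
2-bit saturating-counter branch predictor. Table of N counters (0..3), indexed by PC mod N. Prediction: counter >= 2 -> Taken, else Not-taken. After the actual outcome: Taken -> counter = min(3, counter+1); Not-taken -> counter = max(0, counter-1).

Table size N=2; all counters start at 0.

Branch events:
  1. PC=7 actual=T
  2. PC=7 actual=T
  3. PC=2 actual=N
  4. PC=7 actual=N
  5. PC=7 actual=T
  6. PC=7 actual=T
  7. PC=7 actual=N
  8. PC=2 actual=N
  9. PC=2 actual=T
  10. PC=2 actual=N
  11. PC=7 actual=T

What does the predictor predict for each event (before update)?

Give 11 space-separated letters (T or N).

Answer: N N N T N T T N N N T

Derivation:
Ev 1: PC=7 idx=1 pred=N actual=T -> ctr[1]=1
Ev 2: PC=7 idx=1 pred=N actual=T -> ctr[1]=2
Ev 3: PC=2 idx=0 pred=N actual=N -> ctr[0]=0
Ev 4: PC=7 idx=1 pred=T actual=N -> ctr[1]=1
Ev 5: PC=7 idx=1 pred=N actual=T -> ctr[1]=2
Ev 6: PC=7 idx=1 pred=T actual=T -> ctr[1]=3
Ev 7: PC=7 idx=1 pred=T actual=N -> ctr[1]=2
Ev 8: PC=2 idx=0 pred=N actual=N -> ctr[0]=0
Ev 9: PC=2 idx=0 pred=N actual=T -> ctr[0]=1
Ev 10: PC=2 idx=0 pred=N actual=N -> ctr[0]=0
Ev 11: PC=7 idx=1 pred=T actual=T -> ctr[1]=3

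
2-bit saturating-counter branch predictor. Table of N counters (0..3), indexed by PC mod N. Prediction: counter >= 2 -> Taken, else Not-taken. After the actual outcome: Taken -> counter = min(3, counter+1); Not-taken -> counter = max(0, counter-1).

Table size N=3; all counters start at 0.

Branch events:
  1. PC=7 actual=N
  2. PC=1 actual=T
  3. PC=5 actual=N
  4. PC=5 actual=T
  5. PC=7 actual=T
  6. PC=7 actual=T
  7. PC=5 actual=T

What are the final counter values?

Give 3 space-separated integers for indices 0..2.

Answer: 0 3 2

Derivation:
Ev 1: PC=7 idx=1 pred=N actual=N -> ctr[1]=0
Ev 2: PC=1 idx=1 pred=N actual=T -> ctr[1]=1
Ev 3: PC=5 idx=2 pred=N actual=N -> ctr[2]=0
Ev 4: PC=5 idx=2 pred=N actual=T -> ctr[2]=1
Ev 5: PC=7 idx=1 pred=N actual=T -> ctr[1]=2
Ev 6: PC=7 idx=1 pred=T actual=T -> ctr[1]=3
Ev 7: PC=5 idx=2 pred=N actual=T -> ctr[2]=2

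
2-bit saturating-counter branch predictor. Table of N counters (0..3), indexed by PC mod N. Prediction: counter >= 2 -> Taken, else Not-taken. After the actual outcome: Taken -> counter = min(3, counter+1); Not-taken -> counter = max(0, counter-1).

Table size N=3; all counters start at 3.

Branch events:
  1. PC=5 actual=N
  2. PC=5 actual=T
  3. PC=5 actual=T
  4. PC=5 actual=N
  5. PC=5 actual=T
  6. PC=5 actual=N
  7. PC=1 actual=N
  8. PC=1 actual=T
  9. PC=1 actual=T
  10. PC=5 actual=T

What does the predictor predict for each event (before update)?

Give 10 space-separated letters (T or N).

Answer: T T T T T T T T T T

Derivation:
Ev 1: PC=5 idx=2 pred=T actual=N -> ctr[2]=2
Ev 2: PC=5 idx=2 pred=T actual=T -> ctr[2]=3
Ev 3: PC=5 idx=2 pred=T actual=T -> ctr[2]=3
Ev 4: PC=5 idx=2 pred=T actual=N -> ctr[2]=2
Ev 5: PC=5 idx=2 pred=T actual=T -> ctr[2]=3
Ev 6: PC=5 idx=2 pred=T actual=N -> ctr[2]=2
Ev 7: PC=1 idx=1 pred=T actual=N -> ctr[1]=2
Ev 8: PC=1 idx=1 pred=T actual=T -> ctr[1]=3
Ev 9: PC=1 idx=1 pred=T actual=T -> ctr[1]=3
Ev 10: PC=5 idx=2 pred=T actual=T -> ctr[2]=3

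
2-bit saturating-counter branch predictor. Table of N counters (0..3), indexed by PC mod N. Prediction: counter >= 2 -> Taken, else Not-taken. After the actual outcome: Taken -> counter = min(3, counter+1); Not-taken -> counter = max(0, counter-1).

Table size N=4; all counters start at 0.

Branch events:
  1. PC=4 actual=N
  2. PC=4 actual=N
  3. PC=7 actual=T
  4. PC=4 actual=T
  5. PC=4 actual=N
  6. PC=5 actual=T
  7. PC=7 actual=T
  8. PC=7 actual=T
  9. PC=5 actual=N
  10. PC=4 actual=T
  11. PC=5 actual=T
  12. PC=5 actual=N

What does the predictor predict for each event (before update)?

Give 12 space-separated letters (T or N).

Answer: N N N N N N N T N N N N

Derivation:
Ev 1: PC=4 idx=0 pred=N actual=N -> ctr[0]=0
Ev 2: PC=4 idx=0 pred=N actual=N -> ctr[0]=0
Ev 3: PC=7 idx=3 pred=N actual=T -> ctr[3]=1
Ev 4: PC=4 idx=0 pred=N actual=T -> ctr[0]=1
Ev 5: PC=4 idx=0 pred=N actual=N -> ctr[0]=0
Ev 6: PC=5 idx=1 pred=N actual=T -> ctr[1]=1
Ev 7: PC=7 idx=3 pred=N actual=T -> ctr[3]=2
Ev 8: PC=7 idx=3 pred=T actual=T -> ctr[3]=3
Ev 9: PC=5 idx=1 pred=N actual=N -> ctr[1]=0
Ev 10: PC=4 idx=0 pred=N actual=T -> ctr[0]=1
Ev 11: PC=5 idx=1 pred=N actual=T -> ctr[1]=1
Ev 12: PC=5 idx=1 pred=N actual=N -> ctr[1]=0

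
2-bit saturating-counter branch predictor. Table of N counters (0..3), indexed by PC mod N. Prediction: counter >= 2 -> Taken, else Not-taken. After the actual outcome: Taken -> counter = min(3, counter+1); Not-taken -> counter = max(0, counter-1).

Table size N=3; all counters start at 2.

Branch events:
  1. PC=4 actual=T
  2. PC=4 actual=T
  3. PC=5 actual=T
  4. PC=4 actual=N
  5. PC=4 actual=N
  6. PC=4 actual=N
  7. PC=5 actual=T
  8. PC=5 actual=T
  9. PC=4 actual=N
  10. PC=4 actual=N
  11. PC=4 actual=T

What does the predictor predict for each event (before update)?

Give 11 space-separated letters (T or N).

Answer: T T T T T N T T N N N

Derivation:
Ev 1: PC=4 idx=1 pred=T actual=T -> ctr[1]=3
Ev 2: PC=4 idx=1 pred=T actual=T -> ctr[1]=3
Ev 3: PC=5 idx=2 pred=T actual=T -> ctr[2]=3
Ev 4: PC=4 idx=1 pred=T actual=N -> ctr[1]=2
Ev 5: PC=4 idx=1 pred=T actual=N -> ctr[1]=1
Ev 6: PC=4 idx=1 pred=N actual=N -> ctr[1]=0
Ev 7: PC=5 idx=2 pred=T actual=T -> ctr[2]=3
Ev 8: PC=5 idx=2 pred=T actual=T -> ctr[2]=3
Ev 9: PC=4 idx=1 pred=N actual=N -> ctr[1]=0
Ev 10: PC=4 idx=1 pred=N actual=N -> ctr[1]=0
Ev 11: PC=4 idx=1 pred=N actual=T -> ctr[1]=1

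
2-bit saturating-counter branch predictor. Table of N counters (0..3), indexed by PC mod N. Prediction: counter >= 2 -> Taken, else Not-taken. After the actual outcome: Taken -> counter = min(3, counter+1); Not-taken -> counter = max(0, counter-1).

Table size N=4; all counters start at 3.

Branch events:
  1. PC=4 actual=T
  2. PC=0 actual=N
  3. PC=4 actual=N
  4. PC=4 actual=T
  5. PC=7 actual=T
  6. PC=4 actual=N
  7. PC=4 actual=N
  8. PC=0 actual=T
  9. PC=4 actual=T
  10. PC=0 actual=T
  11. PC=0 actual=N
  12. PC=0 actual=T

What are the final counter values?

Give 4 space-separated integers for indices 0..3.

Ev 1: PC=4 idx=0 pred=T actual=T -> ctr[0]=3
Ev 2: PC=0 idx=0 pred=T actual=N -> ctr[0]=2
Ev 3: PC=4 idx=0 pred=T actual=N -> ctr[0]=1
Ev 4: PC=4 idx=0 pred=N actual=T -> ctr[0]=2
Ev 5: PC=7 idx=3 pred=T actual=T -> ctr[3]=3
Ev 6: PC=4 idx=0 pred=T actual=N -> ctr[0]=1
Ev 7: PC=4 idx=0 pred=N actual=N -> ctr[0]=0
Ev 8: PC=0 idx=0 pred=N actual=T -> ctr[0]=1
Ev 9: PC=4 idx=0 pred=N actual=T -> ctr[0]=2
Ev 10: PC=0 idx=0 pred=T actual=T -> ctr[0]=3
Ev 11: PC=0 idx=0 pred=T actual=N -> ctr[0]=2
Ev 12: PC=0 idx=0 pred=T actual=T -> ctr[0]=3

Answer: 3 3 3 3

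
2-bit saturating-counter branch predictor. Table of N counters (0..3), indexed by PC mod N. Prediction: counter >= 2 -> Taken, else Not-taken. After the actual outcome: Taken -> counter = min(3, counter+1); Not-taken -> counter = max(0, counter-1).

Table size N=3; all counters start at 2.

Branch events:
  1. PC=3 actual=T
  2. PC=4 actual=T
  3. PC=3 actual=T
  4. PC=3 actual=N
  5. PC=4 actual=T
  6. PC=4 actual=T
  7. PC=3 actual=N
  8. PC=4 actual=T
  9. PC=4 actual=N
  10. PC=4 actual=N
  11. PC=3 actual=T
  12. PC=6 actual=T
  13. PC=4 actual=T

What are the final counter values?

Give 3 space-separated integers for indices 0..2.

Ev 1: PC=3 idx=0 pred=T actual=T -> ctr[0]=3
Ev 2: PC=4 idx=1 pred=T actual=T -> ctr[1]=3
Ev 3: PC=3 idx=0 pred=T actual=T -> ctr[0]=3
Ev 4: PC=3 idx=0 pred=T actual=N -> ctr[0]=2
Ev 5: PC=4 idx=1 pred=T actual=T -> ctr[1]=3
Ev 6: PC=4 idx=1 pred=T actual=T -> ctr[1]=3
Ev 7: PC=3 idx=0 pred=T actual=N -> ctr[0]=1
Ev 8: PC=4 idx=1 pred=T actual=T -> ctr[1]=3
Ev 9: PC=4 idx=1 pred=T actual=N -> ctr[1]=2
Ev 10: PC=4 idx=1 pred=T actual=N -> ctr[1]=1
Ev 11: PC=3 idx=0 pred=N actual=T -> ctr[0]=2
Ev 12: PC=6 idx=0 pred=T actual=T -> ctr[0]=3
Ev 13: PC=4 idx=1 pred=N actual=T -> ctr[1]=2

Answer: 3 2 2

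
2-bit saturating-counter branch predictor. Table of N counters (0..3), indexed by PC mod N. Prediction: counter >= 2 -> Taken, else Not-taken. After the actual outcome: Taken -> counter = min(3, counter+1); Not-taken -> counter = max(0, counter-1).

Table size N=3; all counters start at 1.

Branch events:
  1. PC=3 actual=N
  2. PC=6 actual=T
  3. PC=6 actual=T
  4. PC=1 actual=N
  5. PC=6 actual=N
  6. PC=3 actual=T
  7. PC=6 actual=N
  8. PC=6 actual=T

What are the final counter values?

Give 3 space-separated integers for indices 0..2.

Ev 1: PC=3 idx=0 pred=N actual=N -> ctr[0]=0
Ev 2: PC=6 idx=0 pred=N actual=T -> ctr[0]=1
Ev 3: PC=6 idx=0 pred=N actual=T -> ctr[0]=2
Ev 4: PC=1 idx=1 pred=N actual=N -> ctr[1]=0
Ev 5: PC=6 idx=0 pred=T actual=N -> ctr[0]=1
Ev 6: PC=3 idx=0 pred=N actual=T -> ctr[0]=2
Ev 7: PC=6 idx=0 pred=T actual=N -> ctr[0]=1
Ev 8: PC=6 idx=0 pred=N actual=T -> ctr[0]=2

Answer: 2 0 1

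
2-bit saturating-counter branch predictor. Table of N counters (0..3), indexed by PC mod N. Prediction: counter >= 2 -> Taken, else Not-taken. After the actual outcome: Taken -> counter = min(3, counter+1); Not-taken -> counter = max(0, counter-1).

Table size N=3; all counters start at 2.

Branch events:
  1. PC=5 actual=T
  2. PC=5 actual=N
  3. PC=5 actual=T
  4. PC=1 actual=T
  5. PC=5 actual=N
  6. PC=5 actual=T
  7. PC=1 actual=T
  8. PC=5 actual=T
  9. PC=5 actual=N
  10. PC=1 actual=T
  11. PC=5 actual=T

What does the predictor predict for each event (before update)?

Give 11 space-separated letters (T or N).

Ev 1: PC=5 idx=2 pred=T actual=T -> ctr[2]=3
Ev 2: PC=5 idx=2 pred=T actual=N -> ctr[2]=2
Ev 3: PC=5 idx=2 pred=T actual=T -> ctr[2]=3
Ev 4: PC=1 idx=1 pred=T actual=T -> ctr[1]=3
Ev 5: PC=5 idx=2 pred=T actual=N -> ctr[2]=2
Ev 6: PC=5 idx=2 pred=T actual=T -> ctr[2]=3
Ev 7: PC=1 idx=1 pred=T actual=T -> ctr[1]=3
Ev 8: PC=5 idx=2 pred=T actual=T -> ctr[2]=3
Ev 9: PC=5 idx=2 pred=T actual=N -> ctr[2]=2
Ev 10: PC=1 idx=1 pred=T actual=T -> ctr[1]=3
Ev 11: PC=5 idx=2 pred=T actual=T -> ctr[2]=3

Answer: T T T T T T T T T T T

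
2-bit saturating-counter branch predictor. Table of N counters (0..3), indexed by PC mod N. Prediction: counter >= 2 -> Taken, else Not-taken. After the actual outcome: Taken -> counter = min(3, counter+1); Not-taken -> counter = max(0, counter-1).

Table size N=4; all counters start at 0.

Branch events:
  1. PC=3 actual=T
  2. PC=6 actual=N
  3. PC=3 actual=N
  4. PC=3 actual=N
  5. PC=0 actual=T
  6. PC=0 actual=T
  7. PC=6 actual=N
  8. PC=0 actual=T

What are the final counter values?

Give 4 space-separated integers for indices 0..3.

Ev 1: PC=3 idx=3 pred=N actual=T -> ctr[3]=1
Ev 2: PC=6 idx=2 pred=N actual=N -> ctr[2]=0
Ev 3: PC=3 idx=3 pred=N actual=N -> ctr[3]=0
Ev 4: PC=3 idx=3 pred=N actual=N -> ctr[3]=0
Ev 5: PC=0 idx=0 pred=N actual=T -> ctr[0]=1
Ev 6: PC=0 idx=0 pred=N actual=T -> ctr[0]=2
Ev 7: PC=6 idx=2 pred=N actual=N -> ctr[2]=0
Ev 8: PC=0 idx=0 pred=T actual=T -> ctr[0]=3

Answer: 3 0 0 0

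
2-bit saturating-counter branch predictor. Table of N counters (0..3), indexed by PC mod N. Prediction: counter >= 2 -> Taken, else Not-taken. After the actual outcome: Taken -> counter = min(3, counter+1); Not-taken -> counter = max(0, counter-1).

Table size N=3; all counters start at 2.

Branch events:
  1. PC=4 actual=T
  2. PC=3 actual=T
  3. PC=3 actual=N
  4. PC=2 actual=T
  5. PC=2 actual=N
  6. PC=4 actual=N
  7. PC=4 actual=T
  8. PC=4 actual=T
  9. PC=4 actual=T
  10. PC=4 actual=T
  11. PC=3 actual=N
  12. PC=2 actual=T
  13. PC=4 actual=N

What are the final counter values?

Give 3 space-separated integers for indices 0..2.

Ev 1: PC=4 idx=1 pred=T actual=T -> ctr[1]=3
Ev 2: PC=3 idx=0 pred=T actual=T -> ctr[0]=3
Ev 3: PC=3 idx=0 pred=T actual=N -> ctr[0]=2
Ev 4: PC=2 idx=2 pred=T actual=T -> ctr[2]=3
Ev 5: PC=2 idx=2 pred=T actual=N -> ctr[2]=2
Ev 6: PC=4 idx=1 pred=T actual=N -> ctr[1]=2
Ev 7: PC=4 idx=1 pred=T actual=T -> ctr[1]=3
Ev 8: PC=4 idx=1 pred=T actual=T -> ctr[1]=3
Ev 9: PC=4 idx=1 pred=T actual=T -> ctr[1]=3
Ev 10: PC=4 idx=1 pred=T actual=T -> ctr[1]=3
Ev 11: PC=3 idx=0 pred=T actual=N -> ctr[0]=1
Ev 12: PC=2 idx=2 pred=T actual=T -> ctr[2]=3
Ev 13: PC=4 idx=1 pred=T actual=N -> ctr[1]=2

Answer: 1 2 3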